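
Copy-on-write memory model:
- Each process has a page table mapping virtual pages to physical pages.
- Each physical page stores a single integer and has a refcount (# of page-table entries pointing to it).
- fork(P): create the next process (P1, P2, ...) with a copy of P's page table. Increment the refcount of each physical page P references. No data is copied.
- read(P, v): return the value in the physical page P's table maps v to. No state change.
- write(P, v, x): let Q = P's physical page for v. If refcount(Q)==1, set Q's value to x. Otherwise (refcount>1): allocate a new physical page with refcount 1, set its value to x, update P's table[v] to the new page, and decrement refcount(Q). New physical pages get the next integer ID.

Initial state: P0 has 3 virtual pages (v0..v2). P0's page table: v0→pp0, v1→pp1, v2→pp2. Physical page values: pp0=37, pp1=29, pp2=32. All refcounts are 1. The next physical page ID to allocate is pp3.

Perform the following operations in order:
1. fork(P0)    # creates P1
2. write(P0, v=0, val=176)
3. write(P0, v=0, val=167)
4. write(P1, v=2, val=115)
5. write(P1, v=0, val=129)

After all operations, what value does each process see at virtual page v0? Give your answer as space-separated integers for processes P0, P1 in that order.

Answer: 167 129

Derivation:
Op 1: fork(P0) -> P1. 3 ppages; refcounts: pp0:2 pp1:2 pp2:2
Op 2: write(P0, v0, 176). refcount(pp0)=2>1 -> COPY to pp3. 4 ppages; refcounts: pp0:1 pp1:2 pp2:2 pp3:1
Op 3: write(P0, v0, 167). refcount(pp3)=1 -> write in place. 4 ppages; refcounts: pp0:1 pp1:2 pp2:2 pp3:1
Op 4: write(P1, v2, 115). refcount(pp2)=2>1 -> COPY to pp4. 5 ppages; refcounts: pp0:1 pp1:2 pp2:1 pp3:1 pp4:1
Op 5: write(P1, v0, 129). refcount(pp0)=1 -> write in place. 5 ppages; refcounts: pp0:1 pp1:2 pp2:1 pp3:1 pp4:1
P0: v0 -> pp3 = 167
P1: v0 -> pp0 = 129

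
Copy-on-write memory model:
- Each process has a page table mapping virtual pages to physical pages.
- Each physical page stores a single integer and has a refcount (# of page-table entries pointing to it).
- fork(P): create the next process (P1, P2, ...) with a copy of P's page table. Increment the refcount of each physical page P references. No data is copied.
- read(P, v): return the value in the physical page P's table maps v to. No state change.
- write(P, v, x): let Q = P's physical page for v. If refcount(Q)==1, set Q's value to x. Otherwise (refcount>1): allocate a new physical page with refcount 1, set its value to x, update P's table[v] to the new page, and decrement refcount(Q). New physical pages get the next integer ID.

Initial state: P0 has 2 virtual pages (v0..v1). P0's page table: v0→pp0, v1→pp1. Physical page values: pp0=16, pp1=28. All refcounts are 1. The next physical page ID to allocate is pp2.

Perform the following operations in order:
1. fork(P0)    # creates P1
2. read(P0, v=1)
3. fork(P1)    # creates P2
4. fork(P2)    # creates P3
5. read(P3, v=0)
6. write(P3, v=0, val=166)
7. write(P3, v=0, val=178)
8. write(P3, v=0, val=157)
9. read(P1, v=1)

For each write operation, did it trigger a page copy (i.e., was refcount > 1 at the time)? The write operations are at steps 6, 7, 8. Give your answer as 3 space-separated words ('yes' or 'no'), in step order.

Op 1: fork(P0) -> P1. 2 ppages; refcounts: pp0:2 pp1:2
Op 2: read(P0, v1) -> 28. No state change.
Op 3: fork(P1) -> P2. 2 ppages; refcounts: pp0:3 pp1:3
Op 4: fork(P2) -> P3. 2 ppages; refcounts: pp0:4 pp1:4
Op 5: read(P3, v0) -> 16. No state change.
Op 6: write(P3, v0, 166). refcount(pp0)=4>1 -> COPY to pp2. 3 ppages; refcounts: pp0:3 pp1:4 pp2:1
Op 7: write(P3, v0, 178). refcount(pp2)=1 -> write in place. 3 ppages; refcounts: pp0:3 pp1:4 pp2:1
Op 8: write(P3, v0, 157). refcount(pp2)=1 -> write in place. 3 ppages; refcounts: pp0:3 pp1:4 pp2:1
Op 9: read(P1, v1) -> 28. No state change.

yes no no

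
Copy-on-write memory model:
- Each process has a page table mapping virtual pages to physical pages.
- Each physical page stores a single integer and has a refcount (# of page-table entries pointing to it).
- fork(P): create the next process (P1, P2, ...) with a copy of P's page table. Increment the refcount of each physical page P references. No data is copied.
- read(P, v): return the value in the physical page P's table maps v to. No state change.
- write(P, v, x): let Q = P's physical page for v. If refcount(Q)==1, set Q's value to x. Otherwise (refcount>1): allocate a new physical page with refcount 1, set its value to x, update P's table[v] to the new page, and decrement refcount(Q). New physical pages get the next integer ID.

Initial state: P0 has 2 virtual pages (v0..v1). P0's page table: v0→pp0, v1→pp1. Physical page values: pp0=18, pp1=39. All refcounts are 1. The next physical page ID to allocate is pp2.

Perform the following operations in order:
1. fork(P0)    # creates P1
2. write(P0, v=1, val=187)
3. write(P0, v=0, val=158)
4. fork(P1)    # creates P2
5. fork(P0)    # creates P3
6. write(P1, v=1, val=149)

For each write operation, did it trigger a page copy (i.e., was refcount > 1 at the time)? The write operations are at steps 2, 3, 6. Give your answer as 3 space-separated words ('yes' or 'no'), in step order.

Op 1: fork(P0) -> P1. 2 ppages; refcounts: pp0:2 pp1:2
Op 2: write(P0, v1, 187). refcount(pp1)=2>1 -> COPY to pp2. 3 ppages; refcounts: pp0:2 pp1:1 pp2:1
Op 3: write(P0, v0, 158). refcount(pp0)=2>1 -> COPY to pp3. 4 ppages; refcounts: pp0:1 pp1:1 pp2:1 pp3:1
Op 4: fork(P1) -> P2. 4 ppages; refcounts: pp0:2 pp1:2 pp2:1 pp3:1
Op 5: fork(P0) -> P3. 4 ppages; refcounts: pp0:2 pp1:2 pp2:2 pp3:2
Op 6: write(P1, v1, 149). refcount(pp1)=2>1 -> COPY to pp4. 5 ppages; refcounts: pp0:2 pp1:1 pp2:2 pp3:2 pp4:1

yes yes yes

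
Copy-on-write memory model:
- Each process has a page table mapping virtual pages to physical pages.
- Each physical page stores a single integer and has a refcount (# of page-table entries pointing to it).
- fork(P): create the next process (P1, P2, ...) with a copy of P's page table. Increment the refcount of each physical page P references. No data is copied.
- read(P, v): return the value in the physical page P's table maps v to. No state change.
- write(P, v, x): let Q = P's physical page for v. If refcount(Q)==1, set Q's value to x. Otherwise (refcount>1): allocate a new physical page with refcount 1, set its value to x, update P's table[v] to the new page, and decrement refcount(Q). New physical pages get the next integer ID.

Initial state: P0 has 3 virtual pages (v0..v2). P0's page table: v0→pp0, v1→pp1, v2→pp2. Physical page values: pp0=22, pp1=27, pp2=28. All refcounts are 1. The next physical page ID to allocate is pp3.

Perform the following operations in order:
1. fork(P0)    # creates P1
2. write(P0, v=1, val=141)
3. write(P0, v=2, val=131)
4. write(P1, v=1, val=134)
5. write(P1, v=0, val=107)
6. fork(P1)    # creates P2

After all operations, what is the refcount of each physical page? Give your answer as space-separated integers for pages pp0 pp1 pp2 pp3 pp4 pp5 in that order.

Op 1: fork(P0) -> P1. 3 ppages; refcounts: pp0:2 pp1:2 pp2:2
Op 2: write(P0, v1, 141). refcount(pp1)=2>1 -> COPY to pp3. 4 ppages; refcounts: pp0:2 pp1:1 pp2:2 pp3:1
Op 3: write(P0, v2, 131). refcount(pp2)=2>1 -> COPY to pp4. 5 ppages; refcounts: pp0:2 pp1:1 pp2:1 pp3:1 pp4:1
Op 4: write(P1, v1, 134). refcount(pp1)=1 -> write in place. 5 ppages; refcounts: pp0:2 pp1:1 pp2:1 pp3:1 pp4:1
Op 5: write(P1, v0, 107). refcount(pp0)=2>1 -> COPY to pp5. 6 ppages; refcounts: pp0:1 pp1:1 pp2:1 pp3:1 pp4:1 pp5:1
Op 6: fork(P1) -> P2. 6 ppages; refcounts: pp0:1 pp1:2 pp2:2 pp3:1 pp4:1 pp5:2

Answer: 1 2 2 1 1 2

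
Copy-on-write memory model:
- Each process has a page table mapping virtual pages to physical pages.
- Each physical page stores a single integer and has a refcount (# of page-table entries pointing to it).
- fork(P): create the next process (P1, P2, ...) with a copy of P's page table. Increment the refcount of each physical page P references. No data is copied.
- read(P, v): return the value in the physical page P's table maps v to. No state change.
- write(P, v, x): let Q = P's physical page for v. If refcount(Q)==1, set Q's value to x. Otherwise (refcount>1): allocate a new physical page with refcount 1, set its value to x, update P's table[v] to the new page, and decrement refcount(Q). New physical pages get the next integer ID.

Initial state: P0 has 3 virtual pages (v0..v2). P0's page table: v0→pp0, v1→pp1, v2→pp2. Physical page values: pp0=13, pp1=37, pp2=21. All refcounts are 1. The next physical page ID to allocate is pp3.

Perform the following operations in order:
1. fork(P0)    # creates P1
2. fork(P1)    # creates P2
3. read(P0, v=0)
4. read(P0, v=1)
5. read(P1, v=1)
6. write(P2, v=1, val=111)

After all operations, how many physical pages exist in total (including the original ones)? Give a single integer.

Op 1: fork(P0) -> P1. 3 ppages; refcounts: pp0:2 pp1:2 pp2:2
Op 2: fork(P1) -> P2. 3 ppages; refcounts: pp0:3 pp1:3 pp2:3
Op 3: read(P0, v0) -> 13. No state change.
Op 4: read(P0, v1) -> 37. No state change.
Op 5: read(P1, v1) -> 37. No state change.
Op 6: write(P2, v1, 111). refcount(pp1)=3>1 -> COPY to pp3. 4 ppages; refcounts: pp0:3 pp1:2 pp2:3 pp3:1

Answer: 4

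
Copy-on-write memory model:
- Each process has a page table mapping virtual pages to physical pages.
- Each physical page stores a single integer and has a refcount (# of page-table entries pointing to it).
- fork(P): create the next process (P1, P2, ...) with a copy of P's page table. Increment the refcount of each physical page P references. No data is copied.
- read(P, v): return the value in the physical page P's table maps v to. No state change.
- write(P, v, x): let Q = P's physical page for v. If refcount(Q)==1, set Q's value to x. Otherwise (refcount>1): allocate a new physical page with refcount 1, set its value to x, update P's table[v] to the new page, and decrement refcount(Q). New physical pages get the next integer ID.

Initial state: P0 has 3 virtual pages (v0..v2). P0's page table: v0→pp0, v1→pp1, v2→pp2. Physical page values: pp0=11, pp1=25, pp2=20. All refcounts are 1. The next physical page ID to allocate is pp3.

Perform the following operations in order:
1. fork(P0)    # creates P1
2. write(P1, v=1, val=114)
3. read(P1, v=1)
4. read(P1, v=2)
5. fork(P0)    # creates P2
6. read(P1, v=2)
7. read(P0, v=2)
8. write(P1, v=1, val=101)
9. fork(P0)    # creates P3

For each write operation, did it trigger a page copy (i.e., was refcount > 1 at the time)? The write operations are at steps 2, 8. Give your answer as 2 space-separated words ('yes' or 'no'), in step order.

Op 1: fork(P0) -> P1. 3 ppages; refcounts: pp0:2 pp1:2 pp2:2
Op 2: write(P1, v1, 114). refcount(pp1)=2>1 -> COPY to pp3. 4 ppages; refcounts: pp0:2 pp1:1 pp2:2 pp3:1
Op 3: read(P1, v1) -> 114. No state change.
Op 4: read(P1, v2) -> 20. No state change.
Op 5: fork(P0) -> P2. 4 ppages; refcounts: pp0:3 pp1:2 pp2:3 pp3:1
Op 6: read(P1, v2) -> 20. No state change.
Op 7: read(P0, v2) -> 20. No state change.
Op 8: write(P1, v1, 101). refcount(pp3)=1 -> write in place. 4 ppages; refcounts: pp0:3 pp1:2 pp2:3 pp3:1
Op 9: fork(P0) -> P3. 4 ppages; refcounts: pp0:4 pp1:3 pp2:4 pp3:1

yes no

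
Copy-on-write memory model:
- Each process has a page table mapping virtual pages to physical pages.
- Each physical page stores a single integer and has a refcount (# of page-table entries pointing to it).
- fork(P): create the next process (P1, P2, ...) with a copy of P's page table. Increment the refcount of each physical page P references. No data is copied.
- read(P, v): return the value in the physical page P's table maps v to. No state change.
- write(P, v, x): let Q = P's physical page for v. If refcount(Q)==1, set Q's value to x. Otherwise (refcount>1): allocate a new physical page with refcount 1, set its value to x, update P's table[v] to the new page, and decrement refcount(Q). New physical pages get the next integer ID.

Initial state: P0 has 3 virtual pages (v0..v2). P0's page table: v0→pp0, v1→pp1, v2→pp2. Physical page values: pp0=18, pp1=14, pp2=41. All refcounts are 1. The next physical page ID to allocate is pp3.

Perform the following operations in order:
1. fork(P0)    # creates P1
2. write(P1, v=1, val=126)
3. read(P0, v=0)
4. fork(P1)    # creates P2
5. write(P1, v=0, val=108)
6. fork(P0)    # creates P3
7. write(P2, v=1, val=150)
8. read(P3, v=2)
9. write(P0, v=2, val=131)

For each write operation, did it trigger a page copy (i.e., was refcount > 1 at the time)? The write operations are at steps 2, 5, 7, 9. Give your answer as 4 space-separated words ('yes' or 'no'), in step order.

Op 1: fork(P0) -> P1. 3 ppages; refcounts: pp0:2 pp1:2 pp2:2
Op 2: write(P1, v1, 126). refcount(pp1)=2>1 -> COPY to pp3. 4 ppages; refcounts: pp0:2 pp1:1 pp2:2 pp3:1
Op 3: read(P0, v0) -> 18. No state change.
Op 4: fork(P1) -> P2. 4 ppages; refcounts: pp0:3 pp1:1 pp2:3 pp3:2
Op 5: write(P1, v0, 108). refcount(pp0)=3>1 -> COPY to pp4. 5 ppages; refcounts: pp0:2 pp1:1 pp2:3 pp3:2 pp4:1
Op 6: fork(P0) -> P3. 5 ppages; refcounts: pp0:3 pp1:2 pp2:4 pp3:2 pp4:1
Op 7: write(P2, v1, 150). refcount(pp3)=2>1 -> COPY to pp5. 6 ppages; refcounts: pp0:3 pp1:2 pp2:4 pp3:1 pp4:1 pp5:1
Op 8: read(P3, v2) -> 41. No state change.
Op 9: write(P0, v2, 131). refcount(pp2)=4>1 -> COPY to pp6. 7 ppages; refcounts: pp0:3 pp1:2 pp2:3 pp3:1 pp4:1 pp5:1 pp6:1

yes yes yes yes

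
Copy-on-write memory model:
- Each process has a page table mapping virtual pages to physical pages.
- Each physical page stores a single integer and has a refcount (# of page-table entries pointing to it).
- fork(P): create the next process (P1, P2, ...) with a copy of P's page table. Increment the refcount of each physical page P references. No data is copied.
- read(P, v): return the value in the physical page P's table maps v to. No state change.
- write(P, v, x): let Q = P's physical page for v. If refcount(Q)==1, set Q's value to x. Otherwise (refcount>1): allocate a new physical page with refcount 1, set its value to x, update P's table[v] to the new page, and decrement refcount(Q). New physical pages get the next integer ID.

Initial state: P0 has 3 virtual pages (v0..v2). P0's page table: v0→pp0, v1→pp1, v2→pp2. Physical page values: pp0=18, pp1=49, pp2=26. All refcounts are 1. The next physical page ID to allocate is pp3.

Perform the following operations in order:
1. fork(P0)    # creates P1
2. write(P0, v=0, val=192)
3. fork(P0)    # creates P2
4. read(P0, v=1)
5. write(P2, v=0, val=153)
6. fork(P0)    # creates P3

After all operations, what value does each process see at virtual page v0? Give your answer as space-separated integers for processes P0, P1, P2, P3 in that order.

Answer: 192 18 153 192

Derivation:
Op 1: fork(P0) -> P1. 3 ppages; refcounts: pp0:2 pp1:2 pp2:2
Op 2: write(P0, v0, 192). refcount(pp0)=2>1 -> COPY to pp3. 4 ppages; refcounts: pp0:1 pp1:2 pp2:2 pp3:1
Op 3: fork(P0) -> P2. 4 ppages; refcounts: pp0:1 pp1:3 pp2:3 pp3:2
Op 4: read(P0, v1) -> 49. No state change.
Op 5: write(P2, v0, 153). refcount(pp3)=2>1 -> COPY to pp4. 5 ppages; refcounts: pp0:1 pp1:3 pp2:3 pp3:1 pp4:1
Op 6: fork(P0) -> P3. 5 ppages; refcounts: pp0:1 pp1:4 pp2:4 pp3:2 pp4:1
P0: v0 -> pp3 = 192
P1: v0 -> pp0 = 18
P2: v0 -> pp4 = 153
P3: v0 -> pp3 = 192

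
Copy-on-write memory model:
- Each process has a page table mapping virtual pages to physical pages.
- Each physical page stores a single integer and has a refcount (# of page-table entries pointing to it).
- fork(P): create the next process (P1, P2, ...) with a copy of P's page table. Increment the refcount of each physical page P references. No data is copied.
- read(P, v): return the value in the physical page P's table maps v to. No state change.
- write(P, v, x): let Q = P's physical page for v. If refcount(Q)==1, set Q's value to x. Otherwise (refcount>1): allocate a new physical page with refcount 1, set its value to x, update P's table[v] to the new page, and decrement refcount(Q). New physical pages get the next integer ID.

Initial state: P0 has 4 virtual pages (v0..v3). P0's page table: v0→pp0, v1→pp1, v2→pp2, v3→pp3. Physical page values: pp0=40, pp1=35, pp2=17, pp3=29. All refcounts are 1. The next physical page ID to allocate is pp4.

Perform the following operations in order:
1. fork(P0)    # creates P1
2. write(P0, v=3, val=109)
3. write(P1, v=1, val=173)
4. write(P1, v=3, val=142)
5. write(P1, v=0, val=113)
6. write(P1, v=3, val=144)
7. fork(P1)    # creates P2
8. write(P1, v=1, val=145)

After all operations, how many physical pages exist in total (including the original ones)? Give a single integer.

Op 1: fork(P0) -> P1. 4 ppages; refcounts: pp0:2 pp1:2 pp2:2 pp3:2
Op 2: write(P0, v3, 109). refcount(pp3)=2>1 -> COPY to pp4. 5 ppages; refcounts: pp0:2 pp1:2 pp2:2 pp3:1 pp4:1
Op 3: write(P1, v1, 173). refcount(pp1)=2>1 -> COPY to pp5. 6 ppages; refcounts: pp0:2 pp1:1 pp2:2 pp3:1 pp4:1 pp5:1
Op 4: write(P1, v3, 142). refcount(pp3)=1 -> write in place. 6 ppages; refcounts: pp0:2 pp1:1 pp2:2 pp3:1 pp4:1 pp5:1
Op 5: write(P1, v0, 113). refcount(pp0)=2>1 -> COPY to pp6. 7 ppages; refcounts: pp0:1 pp1:1 pp2:2 pp3:1 pp4:1 pp5:1 pp6:1
Op 6: write(P1, v3, 144). refcount(pp3)=1 -> write in place. 7 ppages; refcounts: pp0:1 pp1:1 pp2:2 pp3:1 pp4:1 pp5:1 pp6:1
Op 7: fork(P1) -> P2. 7 ppages; refcounts: pp0:1 pp1:1 pp2:3 pp3:2 pp4:1 pp5:2 pp6:2
Op 8: write(P1, v1, 145). refcount(pp5)=2>1 -> COPY to pp7. 8 ppages; refcounts: pp0:1 pp1:1 pp2:3 pp3:2 pp4:1 pp5:1 pp6:2 pp7:1

Answer: 8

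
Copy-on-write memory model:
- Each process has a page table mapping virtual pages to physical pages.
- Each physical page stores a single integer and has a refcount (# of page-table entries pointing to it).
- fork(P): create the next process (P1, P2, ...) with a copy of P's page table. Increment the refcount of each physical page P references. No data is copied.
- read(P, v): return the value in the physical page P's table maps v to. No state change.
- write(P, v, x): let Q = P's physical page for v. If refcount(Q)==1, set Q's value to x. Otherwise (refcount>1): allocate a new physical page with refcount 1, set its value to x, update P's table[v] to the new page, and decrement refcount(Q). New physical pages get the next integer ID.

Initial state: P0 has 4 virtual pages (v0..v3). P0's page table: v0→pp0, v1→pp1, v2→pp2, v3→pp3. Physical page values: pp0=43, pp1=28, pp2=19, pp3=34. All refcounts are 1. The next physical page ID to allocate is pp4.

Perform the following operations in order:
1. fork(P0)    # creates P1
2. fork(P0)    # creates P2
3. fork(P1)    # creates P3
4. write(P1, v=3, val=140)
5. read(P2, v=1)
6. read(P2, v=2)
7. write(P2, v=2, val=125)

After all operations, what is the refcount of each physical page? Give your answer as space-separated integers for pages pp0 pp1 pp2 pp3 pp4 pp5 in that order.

Op 1: fork(P0) -> P1. 4 ppages; refcounts: pp0:2 pp1:2 pp2:2 pp3:2
Op 2: fork(P0) -> P2. 4 ppages; refcounts: pp0:3 pp1:3 pp2:3 pp3:3
Op 3: fork(P1) -> P3. 4 ppages; refcounts: pp0:4 pp1:4 pp2:4 pp3:4
Op 4: write(P1, v3, 140). refcount(pp3)=4>1 -> COPY to pp4. 5 ppages; refcounts: pp0:4 pp1:4 pp2:4 pp3:3 pp4:1
Op 5: read(P2, v1) -> 28. No state change.
Op 6: read(P2, v2) -> 19. No state change.
Op 7: write(P2, v2, 125). refcount(pp2)=4>1 -> COPY to pp5. 6 ppages; refcounts: pp0:4 pp1:4 pp2:3 pp3:3 pp4:1 pp5:1

Answer: 4 4 3 3 1 1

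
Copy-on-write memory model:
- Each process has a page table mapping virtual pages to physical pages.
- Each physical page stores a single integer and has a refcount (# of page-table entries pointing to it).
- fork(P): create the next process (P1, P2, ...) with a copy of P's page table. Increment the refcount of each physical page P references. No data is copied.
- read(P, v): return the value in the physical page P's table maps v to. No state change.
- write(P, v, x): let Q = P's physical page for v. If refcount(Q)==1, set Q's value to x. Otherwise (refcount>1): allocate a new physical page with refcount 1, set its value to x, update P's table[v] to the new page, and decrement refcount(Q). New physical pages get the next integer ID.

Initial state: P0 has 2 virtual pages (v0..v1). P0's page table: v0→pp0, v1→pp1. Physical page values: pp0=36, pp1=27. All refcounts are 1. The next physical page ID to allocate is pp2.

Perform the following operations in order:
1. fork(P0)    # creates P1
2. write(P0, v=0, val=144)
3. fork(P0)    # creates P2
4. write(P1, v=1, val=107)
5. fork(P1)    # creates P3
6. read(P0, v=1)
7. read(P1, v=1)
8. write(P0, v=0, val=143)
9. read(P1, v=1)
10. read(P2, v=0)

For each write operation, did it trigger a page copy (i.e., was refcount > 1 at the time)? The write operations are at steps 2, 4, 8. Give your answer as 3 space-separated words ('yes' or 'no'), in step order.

Op 1: fork(P0) -> P1. 2 ppages; refcounts: pp0:2 pp1:2
Op 2: write(P0, v0, 144). refcount(pp0)=2>1 -> COPY to pp2. 3 ppages; refcounts: pp0:1 pp1:2 pp2:1
Op 3: fork(P0) -> P2. 3 ppages; refcounts: pp0:1 pp1:3 pp2:2
Op 4: write(P1, v1, 107). refcount(pp1)=3>1 -> COPY to pp3. 4 ppages; refcounts: pp0:1 pp1:2 pp2:2 pp3:1
Op 5: fork(P1) -> P3. 4 ppages; refcounts: pp0:2 pp1:2 pp2:2 pp3:2
Op 6: read(P0, v1) -> 27. No state change.
Op 7: read(P1, v1) -> 107. No state change.
Op 8: write(P0, v0, 143). refcount(pp2)=2>1 -> COPY to pp4. 5 ppages; refcounts: pp0:2 pp1:2 pp2:1 pp3:2 pp4:1
Op 9: read(P1, v1) -> 107. No state change.
Op 10: read(P2, v0) -> 144. No state change.

yes yes yes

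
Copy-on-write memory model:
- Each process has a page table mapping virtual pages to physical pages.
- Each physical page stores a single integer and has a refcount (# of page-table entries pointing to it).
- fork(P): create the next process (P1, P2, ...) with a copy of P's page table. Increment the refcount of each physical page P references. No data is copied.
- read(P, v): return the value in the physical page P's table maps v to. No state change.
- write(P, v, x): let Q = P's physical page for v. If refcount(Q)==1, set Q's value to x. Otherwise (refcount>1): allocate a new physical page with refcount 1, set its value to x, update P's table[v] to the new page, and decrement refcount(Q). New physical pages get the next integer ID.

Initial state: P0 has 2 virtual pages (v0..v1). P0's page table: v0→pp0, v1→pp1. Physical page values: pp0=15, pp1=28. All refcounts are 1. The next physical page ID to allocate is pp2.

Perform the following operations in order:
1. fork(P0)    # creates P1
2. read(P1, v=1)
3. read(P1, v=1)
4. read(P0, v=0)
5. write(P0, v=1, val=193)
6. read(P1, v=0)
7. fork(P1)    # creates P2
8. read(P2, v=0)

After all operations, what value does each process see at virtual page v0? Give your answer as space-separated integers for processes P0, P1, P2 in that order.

Answer: 15 15 15

Derivation:
Op 1: fork(P0) -> P1. 2 ppages; refcounts: pp0:2 pp1:2
Op 2: read(P1, v1) -> 28. No state change.
Op 3: read(P1, v1) -> 28. No state change.
Op 4: read(P0, v0) -> 15. No state change.
Op 5: write(P0, v1, 193). refcount(pp1)=2>1 -> COPY to pp2. 3 ppages; refcounts: pp0:2 pp1:1 pp2:1
Op 6: read(P1, v0) -> 15. No state change.
Op 7: fork(P1) -> P2. 3 ppages; refcounts: pp0:3 pp1:2 pp2:1
Op 8: read(P2, v0) -> 15. No state change.
P0: v0 -> pp0 = 15
P1: v0 -> pp0 = 15
P2: v0 -> pp0 = 15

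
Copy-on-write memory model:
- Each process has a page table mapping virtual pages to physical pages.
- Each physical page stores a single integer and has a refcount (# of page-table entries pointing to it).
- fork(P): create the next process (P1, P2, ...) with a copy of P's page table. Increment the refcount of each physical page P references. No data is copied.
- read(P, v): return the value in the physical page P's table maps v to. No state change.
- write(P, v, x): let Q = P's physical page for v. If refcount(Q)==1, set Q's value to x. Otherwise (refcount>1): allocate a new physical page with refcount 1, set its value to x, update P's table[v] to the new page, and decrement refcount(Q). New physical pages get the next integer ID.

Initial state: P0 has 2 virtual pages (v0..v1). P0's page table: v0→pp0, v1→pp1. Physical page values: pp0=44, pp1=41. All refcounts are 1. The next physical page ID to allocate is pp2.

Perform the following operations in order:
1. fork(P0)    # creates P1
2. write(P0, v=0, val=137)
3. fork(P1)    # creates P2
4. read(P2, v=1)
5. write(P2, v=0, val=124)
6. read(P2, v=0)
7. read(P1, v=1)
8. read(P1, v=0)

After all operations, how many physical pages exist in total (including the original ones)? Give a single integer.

Answer: 4

Derivation:
Op 1: fork(P0) -> P1. 2 ppages; refcounts: pp0:2 pp1:2
Op 2: write(P0, v0, 137). refcount(pp0)=2>1 -> COPY to pp2. 3 ppages; refcounts: pp0:1 pp1:2 pp2:1
Op 3: fork(P1) -> P2. 3 ppages; refcounts: pp0:2 pp1:3 pp2:1
Op 4: read(P2, v1) -> 41. No state change.
Op 5: write(P2, v0, 124). refcount(pp0)=2>1 -> COPY to pp3. 4 ppages; refcounts: pp0:1 pp1:3 pp2:1 pp3:1
Op 6: read(P2, v0) -> 124. No state change.
Op 7: read(P1, v1) -> 41. No state change.
Op 8: read(P1, v0) -> 44. No state change.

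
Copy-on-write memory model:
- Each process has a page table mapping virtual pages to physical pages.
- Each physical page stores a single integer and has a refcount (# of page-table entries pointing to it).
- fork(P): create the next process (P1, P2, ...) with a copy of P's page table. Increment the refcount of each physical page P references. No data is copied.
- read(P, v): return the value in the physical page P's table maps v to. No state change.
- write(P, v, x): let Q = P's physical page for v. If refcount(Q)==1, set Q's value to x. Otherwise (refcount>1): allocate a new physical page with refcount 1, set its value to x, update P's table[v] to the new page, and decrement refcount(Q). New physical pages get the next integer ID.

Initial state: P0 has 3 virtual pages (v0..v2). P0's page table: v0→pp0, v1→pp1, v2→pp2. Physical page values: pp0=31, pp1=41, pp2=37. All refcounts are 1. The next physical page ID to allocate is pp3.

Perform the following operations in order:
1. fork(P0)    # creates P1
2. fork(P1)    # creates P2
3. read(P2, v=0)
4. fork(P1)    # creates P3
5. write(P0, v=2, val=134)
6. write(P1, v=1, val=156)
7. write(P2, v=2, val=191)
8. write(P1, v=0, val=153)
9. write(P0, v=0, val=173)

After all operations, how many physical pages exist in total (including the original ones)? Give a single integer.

Op 1: fork(P0) -> P1. 3 ppages; refcounts: pp0:2 pp1:2 pp2:2
Op 2: fork(P1) -> P2. 3 ppages; refcounts: pp0:3 pp1:3 pp2:3
Op 3: read(P2, v0) -> 31. No state change.
Op 4: fork(P1) -> P3. 3 ppages; refcounts: pp0:4 pp1:4 pp2:4
Op 5: write(P0, v2, 134). refcount(pp2)=4>1 -> COPY to pp3. 4 ppages; refcounts: pp0:4 pp1:4 pp2:3 pp3:1
Op 6: write(P1, v1, 156). refcount(pp1)=4>1 -> COPY to pp4. 5 ppages; refcounts: pp0:4 pp1:3 pp2:3 pp3:1 pp4:1
Op 7: write(P2, v2, 191). refcount(pp2)=3>1 -> COPY to pp5. 6 ppages; refcounts: pp0:4 pp1:3 pp2:2 pp3:1 pp4:1 pp5:1
Op 8: write(P1, v0, 153). refcount(pp0)=4>1 -> COPY to pp6. 7 ppages; refcounts: pp0:3 pp1:3 pp2:2 pp3:1 pp4:1 pp5:1 pp6:1
Op 9: write(P0, v0, 173). refcount(pp0)=3>1 -> COPY to pp7. 8 ppages; refcounts: pp0:2 pp1:3 pp2:2 pp3:1 pp4:1 pp5:1 pp6:1 pp7:1

Answer: 8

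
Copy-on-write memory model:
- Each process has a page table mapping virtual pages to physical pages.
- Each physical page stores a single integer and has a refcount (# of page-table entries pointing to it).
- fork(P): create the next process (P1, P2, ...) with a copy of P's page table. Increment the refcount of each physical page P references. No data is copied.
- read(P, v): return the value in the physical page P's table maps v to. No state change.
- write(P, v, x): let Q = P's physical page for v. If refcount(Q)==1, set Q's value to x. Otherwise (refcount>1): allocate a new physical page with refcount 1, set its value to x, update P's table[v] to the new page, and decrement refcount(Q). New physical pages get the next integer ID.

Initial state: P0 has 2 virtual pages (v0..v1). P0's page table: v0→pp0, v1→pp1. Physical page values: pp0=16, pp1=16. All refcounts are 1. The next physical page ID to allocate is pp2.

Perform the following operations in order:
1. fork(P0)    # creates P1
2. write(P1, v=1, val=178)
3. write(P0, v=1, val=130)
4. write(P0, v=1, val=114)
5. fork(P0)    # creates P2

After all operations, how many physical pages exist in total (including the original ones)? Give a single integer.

Op 1: fork(P0) -> P1. 2 ppages; refcounts: pp0:2 pp1:2
Op 2: write(P1, v1, 178). refcount(pp1)=2>1 -> COPY to pp2. 3 ppages; refcounts: pp0:2 pp1:1 pp2:1
Op 3: write(P0, v1, 130). refcount(pp1)=1 -> write in place. 3 ppages; refcounts: pp0:2 pp1:1 pp2:1
Op 4: write(P0, v1, 114). refcount(pp1)=1 -> write in place. 3 ppages; refcounts: pp0:2 pp1:1 pp2:1
Op 5: fork(P0) -> P2. 3 ppages; refcounts: pp0:3 pp1:2 pp2:1

Answer: 3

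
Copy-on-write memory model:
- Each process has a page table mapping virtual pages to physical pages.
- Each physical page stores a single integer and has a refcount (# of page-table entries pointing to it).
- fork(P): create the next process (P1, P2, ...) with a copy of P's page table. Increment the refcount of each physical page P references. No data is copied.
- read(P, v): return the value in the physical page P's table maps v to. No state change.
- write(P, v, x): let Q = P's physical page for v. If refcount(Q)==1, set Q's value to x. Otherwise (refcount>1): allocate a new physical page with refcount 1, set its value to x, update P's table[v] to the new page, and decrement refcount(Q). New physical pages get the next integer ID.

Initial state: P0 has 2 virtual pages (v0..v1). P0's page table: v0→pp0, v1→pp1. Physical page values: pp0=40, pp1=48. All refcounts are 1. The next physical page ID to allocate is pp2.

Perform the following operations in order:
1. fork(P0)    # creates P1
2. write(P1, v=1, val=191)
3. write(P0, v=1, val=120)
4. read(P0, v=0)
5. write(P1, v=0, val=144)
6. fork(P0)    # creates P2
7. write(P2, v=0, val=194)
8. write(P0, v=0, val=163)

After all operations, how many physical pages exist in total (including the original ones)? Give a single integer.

Answer: 5

Derivation:
Op 1: fork(P0) -> P1. 2 ppages; refcounts: pp0:2 pp1:2
Op 2: write(P1, v1, 191). refcount(pp1)=2>1 -> COPY to pp2. 3 ppages; refcounts: pp0:2 pp1:1 pp2:1
Op 3: write(P0, v1, 120). refcount(pp1)=1 -> write in place. 3 ppages; refcounts: pp0:2 pp1:1 pp2:1
Op 4: read(P0, v0) -> 40. No state change.
Op 5: write(P1, v0, 144). refcount(pp0)=2>1 -> COPY to pp3. 4 ppages; refcounts: pp0:1 pp1:1 pp2:1 pp3:1
Op 6: fork(P0) -> P2. 4 ppages; refcounts: pp0:2 pp1:2 pp2:1 pp3:1
Op 7: write(P2, v0, 194). refcount(pp0)=2>1 -> COPY to pp4. 5 ppages; refcounts: pp0:1 pp1:2 pp2:1 pp3:1 pp4:1
Op 8: write(P0, v0, 163). refcount(pp0)=1 -> write in place. 5 ppages; refcounts: pp0:1 pp1:2 pp2:1 pp3:1 pp4:1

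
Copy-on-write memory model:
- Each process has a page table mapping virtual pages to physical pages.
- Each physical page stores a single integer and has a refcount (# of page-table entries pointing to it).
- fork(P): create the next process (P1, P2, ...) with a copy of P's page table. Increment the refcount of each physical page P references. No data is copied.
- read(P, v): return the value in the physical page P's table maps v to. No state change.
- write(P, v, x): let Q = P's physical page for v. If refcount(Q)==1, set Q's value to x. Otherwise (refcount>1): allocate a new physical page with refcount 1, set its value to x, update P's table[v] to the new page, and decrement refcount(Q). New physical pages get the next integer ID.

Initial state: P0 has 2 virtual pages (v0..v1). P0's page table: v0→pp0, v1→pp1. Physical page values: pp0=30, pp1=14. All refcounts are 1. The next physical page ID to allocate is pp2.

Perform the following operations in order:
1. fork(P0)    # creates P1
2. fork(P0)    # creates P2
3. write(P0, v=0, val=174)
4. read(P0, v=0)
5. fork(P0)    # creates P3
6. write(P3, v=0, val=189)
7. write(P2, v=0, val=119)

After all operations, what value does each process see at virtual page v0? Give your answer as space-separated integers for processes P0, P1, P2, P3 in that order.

Answer: 174 30 119 189

Derivation:
Op 1: fork(P0) -> P1. 2 ppages; refcounts: pp0:2 pp1:2
Op 2: fork(P0) -> P2. 2 ppages; refcounts: pp0:3 pp1:3
Op 3: write(P0, v0, 174). refcount(pp0)=3>1 -> COPY to pp2. 3 ppages; refcounts: pp0:2 pp1:3 pp2:1
Op 4: read(P0, v0) -> 174. No state change.
Op 5: fork(P0) -> P3. 3 ppages; refcounts: pp0:2 pp1:4 pp2:2
Op 6: write(P3, v0, 189). refcount(pp2)=2>1 -> COPY to pp3. 4 ppages; refcounts: pp0:2 pp1:4 pp2:1 pp3:1
Op 7: write(P2, v0, 119). refcount(pp0)=2>1 -> COPY to pp4. 5 ppages; refcounts: pp0:1 pp1:4 pp2:1 pp3:1 pp4:1
P0: v0 -> pp2 = 174
P1: v0 -> pp0 = 30
P2: v0 -> pp4 = 119
P3: v0 -> pp3 = 189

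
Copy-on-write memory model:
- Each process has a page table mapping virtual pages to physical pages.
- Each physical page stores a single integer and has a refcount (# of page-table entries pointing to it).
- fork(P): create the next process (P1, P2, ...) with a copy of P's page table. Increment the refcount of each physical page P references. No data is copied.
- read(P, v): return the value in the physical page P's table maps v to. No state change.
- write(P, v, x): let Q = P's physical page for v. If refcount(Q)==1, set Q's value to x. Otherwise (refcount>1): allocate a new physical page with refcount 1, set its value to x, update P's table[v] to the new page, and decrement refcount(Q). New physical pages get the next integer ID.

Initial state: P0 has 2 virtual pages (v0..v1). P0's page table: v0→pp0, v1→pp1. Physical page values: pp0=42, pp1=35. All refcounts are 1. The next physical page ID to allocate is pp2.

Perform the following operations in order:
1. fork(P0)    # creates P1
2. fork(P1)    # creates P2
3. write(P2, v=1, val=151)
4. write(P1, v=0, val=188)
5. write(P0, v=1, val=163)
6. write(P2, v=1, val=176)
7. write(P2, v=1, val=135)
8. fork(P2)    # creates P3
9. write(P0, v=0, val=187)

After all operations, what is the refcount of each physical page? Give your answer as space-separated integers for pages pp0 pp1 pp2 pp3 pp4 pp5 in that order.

Answer: 2 1 2 1 1 1

Derivation:
Op 1: fork(P0) -> P1. 2 ppages; refcounts: pp0:2 pp1:2
Op 2: fork(P1) -> P2. 2 ppages; refcounts: pp0:3 pp1:3
Op 3: write(P2, v1, 151). refcount(pp1)=3>1 -> COPY to pp2. 3 ppages; refcounts: pp0:3 pp1:2 pp2:1
Op 4: write(P1, v0, 188). refcount(pp0)=3>1 -> COPY to pp3. 4 ppages; refcounts: pp0:2 pp1:2 pp2:1 pp3:1
Op 5: write(P0, v1, 163). refcount(pp1)=2>1 -> COPY to pp4. 5 ppages; refcounts: pp0:2 pp1:1 pp2:1 pp3:1 pp4:1
Op 6: write(P2, v1, 176). refcount(pp2)=1 -> write in place. 5 ppages; refcounts: pp0:2 pp1:1 pp2:1 pp3:1 pp4:1
Op 7: write(P2, v1, 135). refcount(pp2)=1 -> write in place. 5 ppages; refcounts: pp0:2 pp1:1 pp2:1 pp3:1 pp4:1
Op 8: fork(P2) -> P3. 5 ppages; refcounts: pp0:3 pp1:1 pp2:2 pp3:1 pp4:1
Op 9: write(P0, v0, 187). refcount(pp0)=3>1 -> COPY to pp5. 6 ppages; refcounts: pp0:2 pp1:1 pp2:2 pp3:1 pp4:1 pp5:1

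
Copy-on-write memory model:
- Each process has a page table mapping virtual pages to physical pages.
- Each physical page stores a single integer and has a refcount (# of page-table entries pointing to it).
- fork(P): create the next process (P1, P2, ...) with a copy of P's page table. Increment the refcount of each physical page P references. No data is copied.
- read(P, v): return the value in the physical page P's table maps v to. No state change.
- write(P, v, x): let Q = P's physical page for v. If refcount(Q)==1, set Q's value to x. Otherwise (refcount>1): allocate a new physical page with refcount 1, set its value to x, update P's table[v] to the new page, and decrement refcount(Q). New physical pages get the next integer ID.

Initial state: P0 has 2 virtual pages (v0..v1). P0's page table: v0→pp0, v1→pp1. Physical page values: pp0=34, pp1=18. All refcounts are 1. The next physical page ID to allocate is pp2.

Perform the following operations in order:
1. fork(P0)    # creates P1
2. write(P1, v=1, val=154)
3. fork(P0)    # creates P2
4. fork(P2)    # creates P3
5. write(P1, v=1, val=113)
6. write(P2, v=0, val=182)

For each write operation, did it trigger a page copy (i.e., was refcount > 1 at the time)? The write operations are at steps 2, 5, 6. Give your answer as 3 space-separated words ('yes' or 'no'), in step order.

Op 1: fork(P0) -> P1. 2 ppages; refcounts: pp0:2 pp1:2
Op 2: write(P1, v1, 154). refcount(pp1)=2>1 -> COPY to pp2. 3 ppages; refcounts: pp0:2 pp1:1 pp2:1
Op 3: fork(P0) -> P2. 3 ppages; refcounts: pp0:3 pp1:2 pp2:1
Op 4: fork(P2) -> P3. 3 ppages; refcounts: pp0:4 pp1:3 pp2:1
Op 5: write(P1, v1, 113). refcount(pp2)=1 -> write in place. 3 ppages; refcounts: pp0:4 pp1:3 pp2:1
Op 6: write(P2, v0, 182). refcount(pp0)=4>1 -> COPY to pp3. 4 ppages; refcounts: pp0:3 pp1:3 pp2:1 pp3:1

yes no yes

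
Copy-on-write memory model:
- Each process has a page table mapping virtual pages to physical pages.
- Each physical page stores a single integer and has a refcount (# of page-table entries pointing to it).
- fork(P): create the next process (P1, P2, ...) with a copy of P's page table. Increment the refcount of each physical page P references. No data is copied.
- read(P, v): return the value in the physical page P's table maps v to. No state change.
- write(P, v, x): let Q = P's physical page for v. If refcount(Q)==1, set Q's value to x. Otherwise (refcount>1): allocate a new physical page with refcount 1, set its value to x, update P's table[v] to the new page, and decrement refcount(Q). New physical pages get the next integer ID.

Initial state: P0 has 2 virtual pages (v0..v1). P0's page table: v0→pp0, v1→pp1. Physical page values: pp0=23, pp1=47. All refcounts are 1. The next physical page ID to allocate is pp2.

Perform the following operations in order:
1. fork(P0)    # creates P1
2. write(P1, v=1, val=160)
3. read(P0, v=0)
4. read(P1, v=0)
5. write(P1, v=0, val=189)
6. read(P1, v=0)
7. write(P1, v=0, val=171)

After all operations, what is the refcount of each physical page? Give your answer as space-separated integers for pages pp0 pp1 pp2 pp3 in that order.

Answer: 1 1 1 1

Derivation:
Op 1: fork(P0) -> P1. 2 ppages; refcounts: pp0:2 pp1:2
Op 2: write(P1, v1, 160). refcount(pp1)=2>1 -> COPY to pp2. 3 ppages; refcounts: pp0:2 pp1:1 pp2:1
Op 3: read(P0, v0) -> 23. No state change.
Op 4: read(P1, v0) -> 23. No state change.
Op 5: write(P1, v0, 189). refcount(pp0)=2>1 -> COPY to pp3. 4 ppages; refcounts: pp0:1 pp1:1 pp2:1 pp3:1
Op 6: read(P1, v0) -> 189. No state change.
Op 7: write(P1, v0, 171). refcount(pp3)=1 -> write in place. 4 ppages; refcounts: pp0:1 pp1:1 pp2:1 pp3:1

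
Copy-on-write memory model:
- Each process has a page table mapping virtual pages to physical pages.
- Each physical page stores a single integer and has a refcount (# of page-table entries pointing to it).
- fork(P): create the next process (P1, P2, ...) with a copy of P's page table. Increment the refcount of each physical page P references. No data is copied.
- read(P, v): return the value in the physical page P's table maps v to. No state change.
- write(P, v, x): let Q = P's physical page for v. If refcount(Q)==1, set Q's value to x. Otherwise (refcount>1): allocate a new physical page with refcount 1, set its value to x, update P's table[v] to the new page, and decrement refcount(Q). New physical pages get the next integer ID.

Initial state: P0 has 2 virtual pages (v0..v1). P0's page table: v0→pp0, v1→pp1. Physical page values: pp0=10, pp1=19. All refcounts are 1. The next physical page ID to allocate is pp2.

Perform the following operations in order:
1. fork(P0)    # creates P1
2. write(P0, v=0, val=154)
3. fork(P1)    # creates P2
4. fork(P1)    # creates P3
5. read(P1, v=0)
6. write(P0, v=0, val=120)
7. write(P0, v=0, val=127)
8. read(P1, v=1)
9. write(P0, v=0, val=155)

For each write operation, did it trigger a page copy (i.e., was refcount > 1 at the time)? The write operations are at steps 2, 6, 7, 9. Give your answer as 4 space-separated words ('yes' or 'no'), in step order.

Op 1: fork(P0) -> P1. 2 ppages; refcounts: pp0:2 pp1:2
Op 2: write(P0, v0, 154). refcount(pp0)=2>1 -> COPY to pp2. 3 ppages; refcounts: pp0:1 pp1:2 pp2:1
Op 3: fork(P1) -> P2. 3 ppages; refcounts: pp0:2 pp1:3 pp2:1
Op 4: fork(P1) -> P3. 3 ppages; refcounts: pp0:3 pp1:4 pp2:1
Op 5: read(P1, v0) -> 10. No state change.
Op 6: write(P0, v0, 120). refcount(pp2)=1 -> write in place. 3 ppages; refcounts: pp0:3 pp1:4 pp2:1
Op 7: write(P0, v0, 127). refcount(pp2)=1 -> write in place. 3 ppages; refcounts: pp0:3 pp1:4 pp2:1
Op 8: read(P1, v1) -> 19. No state change.
Op 9: write(P0, v0, 155). refcount(pp2)=1 -> write in place. 3 ppages; refcounts: pp0:3 pp1:4 pp2:1

yes no no no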